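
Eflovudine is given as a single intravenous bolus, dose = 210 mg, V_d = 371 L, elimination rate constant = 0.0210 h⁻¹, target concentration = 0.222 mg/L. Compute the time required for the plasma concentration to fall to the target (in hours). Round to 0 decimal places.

C₀ = Dose / Vd = 210.0 / 371 = 0.5660 mg/L
t = ln(C₀ / C) / k = ln(0.5660 / 0.222) / 0.02100
  = ln(2.550) / 0.02100 = 0.9361 / 0.02100 = 44.58 h

45 h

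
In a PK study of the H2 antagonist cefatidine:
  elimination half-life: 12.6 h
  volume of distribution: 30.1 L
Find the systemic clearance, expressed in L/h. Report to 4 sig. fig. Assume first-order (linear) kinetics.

k = ln2 / t½ = 0.693147 / 12.6 = 0.05501 h⁻¹
CL = k × Vd = 0.05501 × 30.1 = 1.656 L/h

1.656 L/h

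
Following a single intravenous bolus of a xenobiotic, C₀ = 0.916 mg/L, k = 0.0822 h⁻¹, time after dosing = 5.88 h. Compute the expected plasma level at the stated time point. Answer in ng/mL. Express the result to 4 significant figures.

C = C₀ · e^(−k·t) = 0.9160 × e^(−0.08220 × 5.88)
  = 0.9160 × 0.6167 = 0.5649 mg/L
Convert: 0.5649 mg/L × 1000 = 564.9 ng/mL

564.9 ng/mL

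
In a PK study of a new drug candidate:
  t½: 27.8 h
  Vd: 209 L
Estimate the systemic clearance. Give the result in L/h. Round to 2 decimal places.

k = ln2 / t½ = 0.693147 / 27.8 = 0.02493 h⁻¹
CL = k × Vd = 0.02493 × 209 = 5.210 L/h

5.21 L/h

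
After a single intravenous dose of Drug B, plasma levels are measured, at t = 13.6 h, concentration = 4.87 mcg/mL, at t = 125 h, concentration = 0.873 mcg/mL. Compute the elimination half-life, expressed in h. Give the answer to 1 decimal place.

44.9 h

k = ln(C₁/C₂) / (t₂ − t₁) = ln(4.87/0.873) / (125 − 13.6)
  = 1.719 / 111.4 = 0.01543 h⁻¹
t½ = ln2 / k = 0.693147 / 0.01543 = 44.92 h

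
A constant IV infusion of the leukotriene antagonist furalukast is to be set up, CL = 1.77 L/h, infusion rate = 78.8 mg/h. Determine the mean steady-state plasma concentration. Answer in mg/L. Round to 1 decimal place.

44.5 mg/L

At steady state Css = R₀ / CL = 78.8 / 1.770 = 44.52 mg/L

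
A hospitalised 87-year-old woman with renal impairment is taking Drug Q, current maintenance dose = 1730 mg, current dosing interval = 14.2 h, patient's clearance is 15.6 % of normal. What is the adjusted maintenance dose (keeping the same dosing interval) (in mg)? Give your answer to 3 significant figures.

To keep the same average steady-state level, dosing rate must scale with clearance.
CL ratio = 15.6 / 100 = 0.1560
New dose (same interval) = 1730 × 0.1560 = 269.9 mg

270 mg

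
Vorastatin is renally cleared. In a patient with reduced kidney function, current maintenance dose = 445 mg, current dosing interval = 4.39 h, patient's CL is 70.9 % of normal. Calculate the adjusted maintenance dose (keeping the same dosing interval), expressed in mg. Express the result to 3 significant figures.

To keep the same average steady-state level, dosing rate must scale with clearance.
CL ratio = 70.9 / 100 = 0.7090
New dose (same interval) = 445 × 0.7090 = 315.5 mg

316 mg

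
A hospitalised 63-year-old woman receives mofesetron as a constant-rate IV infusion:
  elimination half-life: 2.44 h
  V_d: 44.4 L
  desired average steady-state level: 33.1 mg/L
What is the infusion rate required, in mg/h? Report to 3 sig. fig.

k = ln2 / t½ = 0.693147 / 2.44 = 0.2841 h⁻¹
CL = k × Vd = 0.2841 × 44.4 = 12.61 L/h
At steady state, infusion rate R₀ = Css × CL = 33.1 × 12.61 = 417.4 mg/h

417 mg/h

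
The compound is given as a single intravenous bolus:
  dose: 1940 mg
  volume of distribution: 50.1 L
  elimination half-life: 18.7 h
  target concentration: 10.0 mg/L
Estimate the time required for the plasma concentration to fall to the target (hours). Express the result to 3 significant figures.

C₀ = Dose / Vd = 1940 / 50.1 = 38.72 mg/L
k = ln2 / t½ = 0.693147 / 18.7 = 0.03707 h⁻¹
t = ln(C₀ / C) / k = ln(38.72 / 10.0) / 0.03707
  = ln(3.872) / 0.03707 = 1.354 / 0.03707 = 36.53 h

36.5 h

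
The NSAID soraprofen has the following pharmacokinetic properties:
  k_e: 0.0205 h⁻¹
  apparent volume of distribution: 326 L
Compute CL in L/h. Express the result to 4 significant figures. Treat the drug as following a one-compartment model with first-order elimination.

CL = k × Vd = 0.0205 × 326 = 6.683 L/h

6.683 L/h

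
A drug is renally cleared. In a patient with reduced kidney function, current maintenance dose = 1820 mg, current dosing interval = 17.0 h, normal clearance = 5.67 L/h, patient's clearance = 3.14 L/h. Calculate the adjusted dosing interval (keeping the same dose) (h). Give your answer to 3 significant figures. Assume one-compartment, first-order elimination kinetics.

30.7 h

To keep the same average steady-state level, dosing rate must scale with clearance.
CL ratio = 3.14 / 5.67 = 0.5538
New interval (same dose) = 17.0 / 0.5538 = 30.70 h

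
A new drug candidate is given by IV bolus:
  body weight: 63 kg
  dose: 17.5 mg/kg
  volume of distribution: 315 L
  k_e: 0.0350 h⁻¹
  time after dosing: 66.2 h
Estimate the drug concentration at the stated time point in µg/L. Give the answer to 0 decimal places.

345 µg/L

Total dose = 17.5 × 63 = 1103 mg
C₀ = Dose / Vd = 1103 / 315 = 3.502 mg/L
C = C₀ · e^(−k·t) = 3.502 × e^(−0.03500 × 66.2)
  = 3.502 × 0.09857 = 0.3452 mg/L
Convert: 0.3452 mg/L × 1000 = 345.2 µg/L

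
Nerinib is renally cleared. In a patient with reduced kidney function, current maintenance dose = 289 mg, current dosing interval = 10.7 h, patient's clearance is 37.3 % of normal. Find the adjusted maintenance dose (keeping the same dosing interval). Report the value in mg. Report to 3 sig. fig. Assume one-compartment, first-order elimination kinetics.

To keep the same average steady-state level, dosing rate must scale with clearance.
CL ratio = 37.3 / 100 = 0.3730
New dose (same interval) = 289 × 0.3730 = 107.8 mg

108 mg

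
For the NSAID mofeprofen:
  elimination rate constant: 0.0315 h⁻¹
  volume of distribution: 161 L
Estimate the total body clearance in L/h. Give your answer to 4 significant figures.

CL = k × Vd = 0.0315 × 161 = 5.072 L/h

5.072 L/h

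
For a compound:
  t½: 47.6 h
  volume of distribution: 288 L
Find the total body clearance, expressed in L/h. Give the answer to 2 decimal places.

4.19 L/h

k = ln2 / t½ = 0.693147 / 47.6 = 0.01456 h⁻¹
CL = k × Vd = 0.01456 × 288 = 4.193 L/h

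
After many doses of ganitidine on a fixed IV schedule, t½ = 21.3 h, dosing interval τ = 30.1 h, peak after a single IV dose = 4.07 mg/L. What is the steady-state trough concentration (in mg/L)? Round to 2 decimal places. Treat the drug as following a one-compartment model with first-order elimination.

k = ln2 / t½ = 0.693147 / 21.3 = 0.03254 h⁻¹
e^(−kτ) = e^(−0.03254 × 30.1) = 0.3755
Accumulation ratio R = 1 / (1 − e^(−kτ)) = 1 / (1 − 0.3755) = 1.601
Steady-state trough = C₀ × R × e^(−kτ) = 4.07 × 1.601 × 0.3755 = 2.447 mg/L

2.45 mg/L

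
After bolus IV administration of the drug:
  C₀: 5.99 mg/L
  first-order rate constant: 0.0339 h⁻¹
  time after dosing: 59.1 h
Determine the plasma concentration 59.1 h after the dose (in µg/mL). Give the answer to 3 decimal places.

C = C₀ · e^(−k·t) = 5.990 × e^(−0.03390 × 59.1)
  = 5.990 × 0.1349 = 0.8081 mg/L
(0.8081 mg/L = 0.8081 µg/mL)

0.808 µg/mL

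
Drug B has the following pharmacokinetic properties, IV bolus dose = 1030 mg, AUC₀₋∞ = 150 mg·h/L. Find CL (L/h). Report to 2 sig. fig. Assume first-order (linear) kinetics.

CL = Dose / AUC = 1030 / 150 = 6.867 L/h

6.9 L/h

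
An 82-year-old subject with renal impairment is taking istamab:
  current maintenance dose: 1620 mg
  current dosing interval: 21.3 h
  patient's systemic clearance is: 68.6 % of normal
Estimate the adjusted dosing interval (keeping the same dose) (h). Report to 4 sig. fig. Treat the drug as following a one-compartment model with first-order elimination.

To keep the same average steady-state level, dosing rate must scale with clearance.
CL ratio = 68.6 / 100 = 0.6860
New interval (same dose) = 21.3 / 0.6860 = 31.05 h

31.05 h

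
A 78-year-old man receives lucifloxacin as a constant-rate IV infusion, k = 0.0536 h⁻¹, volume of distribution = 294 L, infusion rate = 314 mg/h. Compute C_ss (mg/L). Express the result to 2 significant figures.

CL = k × Vd = 0.05360 × 294 = 15.76 L/h
At steady state Css = R₀ / CL = 314 / 15.76 = 19.92 mg/L

20 mg/L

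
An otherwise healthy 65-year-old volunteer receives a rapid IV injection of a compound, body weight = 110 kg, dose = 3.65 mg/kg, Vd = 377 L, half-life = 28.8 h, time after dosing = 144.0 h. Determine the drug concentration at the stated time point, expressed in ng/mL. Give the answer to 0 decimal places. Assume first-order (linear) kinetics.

33 ng/mL

Total dose = 3.65 × 110 = 401.5 mg
C₀ = Dose / Vd = 401.5 / 377 = 1.065 mg/L
k = ln2 / t½ = 0.693147 / 28.8 = 0.02407 h⁻¹
t / t½ = 144.0 / 28.8 = 5 half-lives
C = C₀ × (1/2)^5 = 1.065 × 0.03125 = 0.03328 mg/L
Convert: 0.03328 mg/L × 1000 = 33.28 ng/mL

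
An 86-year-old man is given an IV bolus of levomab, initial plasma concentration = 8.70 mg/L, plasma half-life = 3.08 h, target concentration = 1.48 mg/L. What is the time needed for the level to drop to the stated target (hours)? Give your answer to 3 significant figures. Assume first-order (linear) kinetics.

k = ln2 / t½ = 0.693147 / 3.08 = 0.2250 h⁻¹
t = ln(C₀ / C) / k = ln(8.700 / 1.48) / 0.2250
  = ln(5.878) / 0.2250 = 1.771 / 0.2250 = 7.871 h

7.87 h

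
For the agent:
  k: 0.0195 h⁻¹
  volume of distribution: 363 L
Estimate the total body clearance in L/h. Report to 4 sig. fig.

CL = k × Vd = 0.0195 × 363 = 7.079 L/h

7.079 L/h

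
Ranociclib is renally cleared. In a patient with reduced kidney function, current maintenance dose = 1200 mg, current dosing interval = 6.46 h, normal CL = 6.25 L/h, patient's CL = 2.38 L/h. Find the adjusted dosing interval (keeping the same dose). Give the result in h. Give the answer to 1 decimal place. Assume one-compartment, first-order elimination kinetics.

To keep the same average steady-state level, dosing rate must scale with clearance.
CL ratio = 2.38 / 6.25 = 0.3808
New interval (same dose) = 6.46 / 0.3808 = 16.96 h

17.0 h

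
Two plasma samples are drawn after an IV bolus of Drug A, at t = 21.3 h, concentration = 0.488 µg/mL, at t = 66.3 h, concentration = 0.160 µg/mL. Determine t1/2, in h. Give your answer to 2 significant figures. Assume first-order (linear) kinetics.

k = ln(C₁/C₂) / (t₂ − t₁) = ln(0.488/0.160) / (66.3 − 21.3)
  = 1.115 / 45.00 = 0.02478 h⁻¹
t½ = ln2 / k = 0.693147 / 0.02478 = 27.97 h

28 h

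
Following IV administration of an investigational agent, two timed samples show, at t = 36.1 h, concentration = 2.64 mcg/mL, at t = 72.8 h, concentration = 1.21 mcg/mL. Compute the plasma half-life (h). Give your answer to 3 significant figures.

32.6 h

k = ln(C₁/C₂) / (t₂ − t₁) = ln(2.64/1.21) / (72.8 − 36.1)
  = 0.7802 / 36.70 = 0.02126 h⁻¹
t½ = ln2 / k = 0.693147 / 0.02126 = 32.60 h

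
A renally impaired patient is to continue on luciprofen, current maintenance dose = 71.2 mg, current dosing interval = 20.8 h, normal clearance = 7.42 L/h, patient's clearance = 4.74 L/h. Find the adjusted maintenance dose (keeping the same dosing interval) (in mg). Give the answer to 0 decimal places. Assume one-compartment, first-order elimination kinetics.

45 mg

To keep the same average steady-state level, dosing rate must scale with clearance.
CL ratio = 4.74 / 7.42 = 0.6388
New dose (same interval) = 71.2 × 0.6388 = 45.48 mg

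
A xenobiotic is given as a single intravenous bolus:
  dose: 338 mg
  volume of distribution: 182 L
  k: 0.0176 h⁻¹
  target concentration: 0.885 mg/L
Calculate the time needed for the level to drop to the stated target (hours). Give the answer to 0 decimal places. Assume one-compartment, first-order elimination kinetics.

42 h

C₀ = Dose / Vd = 338.0 / 182 = 1.857 mg/L
t = ln(C₀ / C) / k = ln(1.857 / 0.885) / 0.01760
  = ln(2.098) / 0.01760 = 0.7410 / 0.01760 = 42.10 h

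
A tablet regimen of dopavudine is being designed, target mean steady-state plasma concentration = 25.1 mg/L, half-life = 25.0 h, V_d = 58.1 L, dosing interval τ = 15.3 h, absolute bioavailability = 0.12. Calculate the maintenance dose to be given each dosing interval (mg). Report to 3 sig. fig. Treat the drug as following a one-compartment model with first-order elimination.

5160 mg

k = ln2 / t½ = 0.693147 / 25.0 = 0.02773 h⁻¹
CL = k × Vd = 0.02773 × 58.1 = 1.611 L/h
At steady state, F × (Dose/τ) = Css × CL.
Dose = Css × CL × τ / F = 25.1 × 1.611 × 15.3 / 0.12 = 5156 mg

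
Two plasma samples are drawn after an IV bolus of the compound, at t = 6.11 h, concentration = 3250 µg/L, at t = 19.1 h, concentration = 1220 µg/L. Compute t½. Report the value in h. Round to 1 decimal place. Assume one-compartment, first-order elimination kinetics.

9.2 h

k = ln(C₁/C₂) / (t₂ − t₁) = ln(3250/1220) / (19.1 − 6.11)
  = 0.9798 / 12.99 = 0.07543 h⁻¹
t½ = ln2 / k = 0.693147 / 0.07543 = 9.189 h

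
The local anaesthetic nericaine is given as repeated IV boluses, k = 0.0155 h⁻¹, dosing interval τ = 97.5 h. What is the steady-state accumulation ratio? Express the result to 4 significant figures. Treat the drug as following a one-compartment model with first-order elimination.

1.283

e^(−kτ) = e^(−0.01550 × 97.5) = 0.2206
Accumulation ratio R = 1 / (1 − e^(−kτ)) = 1 / (1 − 0.2206) = 1.283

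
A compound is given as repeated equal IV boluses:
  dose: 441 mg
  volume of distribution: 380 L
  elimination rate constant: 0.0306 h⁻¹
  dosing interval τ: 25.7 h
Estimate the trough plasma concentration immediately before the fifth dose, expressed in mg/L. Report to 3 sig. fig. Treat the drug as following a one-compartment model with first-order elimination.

C₀ per dose = Dose / Vd = 441 / 380 = 1.161 mg/L
Fraction remaining after one interval: r = e^(−kτ) = e^(−0.03060 × 25.7) = 0.4555
Before dose 5, 4 doses have been given (aged 1τ, 2τ, 3τ, 4τ).
C_trough = C₀ × (r + r² + … + r^4) = C₀ × r(1−r^4)/(1−r)
        = 1.161 × 0.4555 × (1 − 0.04305) / (1 − 0.4555) = 0.9294 mg/L

0.929 mg/L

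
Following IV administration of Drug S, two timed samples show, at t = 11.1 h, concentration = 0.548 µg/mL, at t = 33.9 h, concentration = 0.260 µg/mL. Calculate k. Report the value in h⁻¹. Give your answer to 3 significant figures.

0.0327 h⁻¹

k = ln(C₁/C₂) / (t₂ − t₁) = ln(0.548/0.260) / (33.9 − 11.1)
  = 0.7456 / 22.80 = 0.03270 h⁻¹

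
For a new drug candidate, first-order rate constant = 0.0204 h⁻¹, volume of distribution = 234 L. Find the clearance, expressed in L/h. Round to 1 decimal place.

CL = k × Vd = 0.0204 × 234 = 4.774 L/h

4.8 L/h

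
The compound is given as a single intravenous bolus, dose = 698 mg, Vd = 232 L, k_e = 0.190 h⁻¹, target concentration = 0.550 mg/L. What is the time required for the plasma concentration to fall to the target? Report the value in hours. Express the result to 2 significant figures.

C₀ = Dose / Vd = 698.0 / 232 = 3.009 mg/L
t = ln(C₀ / C) / k = ln(3.009 / 0.550) / 0.1900
  = ln(5.471) / 0.1900 = 1.699 / 0.1900 = 8.942 h

8.9 h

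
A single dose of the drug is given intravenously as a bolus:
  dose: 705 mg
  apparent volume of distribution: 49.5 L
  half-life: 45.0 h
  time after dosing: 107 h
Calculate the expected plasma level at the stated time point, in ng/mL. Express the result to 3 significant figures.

C₀ = Dose / Vd = 705.0 / 49.5 = 14.24 mg/L
k = ln2 / t½ = 0.693147 / 45.0 = 0.01540 h⁻¹
C = C₀ · e^(−k·t) = 14.24 × e^(−0.01540 × 107)
  = 14.24 × 0.1925 = 2.741 mg/L
Convert: 2.741 mg/L × 1000 = 2741 ng/mL

2740 ng/mL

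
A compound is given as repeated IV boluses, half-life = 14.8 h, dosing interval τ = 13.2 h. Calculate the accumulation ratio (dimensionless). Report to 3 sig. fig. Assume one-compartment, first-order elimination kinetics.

k = ln2 / t½ = 0.693147 / 14.8 = 0.04683 h⁻¹
e^(−kτ) = e^(−0.04683 × 13.2) = 0.5389
Accumulation ratio R = 1 / (1 − e^(−kτ)) = 1 / (1 − 0.5389) = 2.169

2.17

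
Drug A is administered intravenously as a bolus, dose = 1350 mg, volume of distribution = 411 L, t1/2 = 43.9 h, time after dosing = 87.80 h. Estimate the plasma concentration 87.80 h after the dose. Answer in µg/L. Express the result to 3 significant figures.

C₀ = Dose / Vd = 1350 / 411 = 3.285 mg/L
k = ln2 / t½ = 0.693147 / 43.9 = 0.01579 h⁻¹
t / t½ = 87.80 / 43.9 = 2 half-lives
C = C₀ × (1/2)^2 = 3.285 × 0.2500 = 0.8213 mg/L
Convert: 0.8213 mg/L × 1000 = 821.3 µg/L

821 µg/L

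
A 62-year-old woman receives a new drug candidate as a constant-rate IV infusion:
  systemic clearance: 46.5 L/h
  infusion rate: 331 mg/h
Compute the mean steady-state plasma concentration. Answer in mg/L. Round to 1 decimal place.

7.1 mg/L

At steady state Css = R₀ / CL = 331 / 46.50 = 7.118 mg/L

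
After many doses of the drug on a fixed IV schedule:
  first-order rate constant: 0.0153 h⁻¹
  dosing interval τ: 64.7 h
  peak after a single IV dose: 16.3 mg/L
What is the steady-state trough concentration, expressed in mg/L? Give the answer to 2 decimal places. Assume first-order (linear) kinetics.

9.64 mg/L

e^(−kτ) = e^(−0.01530 × 64.7) = 0.3716
Accumulation ratio R = 1 / (1 − e^(−kτ)) = 1 / (1 − 0.3716) = 1.591
Steady-state trough = C₀ × R × e^(−kτ) = 16.3 × 1.591 × 0.3716 = 9.637 mg/L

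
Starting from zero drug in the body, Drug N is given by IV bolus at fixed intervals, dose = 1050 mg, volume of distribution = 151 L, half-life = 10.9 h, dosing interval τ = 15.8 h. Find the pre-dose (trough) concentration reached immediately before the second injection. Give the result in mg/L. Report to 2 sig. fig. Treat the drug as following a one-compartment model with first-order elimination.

2.5 mg/L

C₀ per dose = Dose / Vd = 1050 / 151 = 6.954 mg/L
k = ln2 / t½ = 0.693147 / 10.9 = 0.06359 h⁻¹
Fraction remaining after one interval: r = e^(−kτ) = e^(−0.06359 × 15.8) = 0.3661
Before dose 2, 1 dose has been given (aged 1τ).
C_trough = C₀ × r = 6.954 × 0.3661 = 2.546 mg/L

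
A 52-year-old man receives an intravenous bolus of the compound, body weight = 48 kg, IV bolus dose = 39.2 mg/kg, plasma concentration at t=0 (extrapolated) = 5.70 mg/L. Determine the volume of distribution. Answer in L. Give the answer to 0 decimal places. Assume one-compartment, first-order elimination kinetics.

330 L

Dose = 39.2 × 48 = 1882 mg
Vd = Dose / C₀ = 1882 / 5.70 = 330.2 L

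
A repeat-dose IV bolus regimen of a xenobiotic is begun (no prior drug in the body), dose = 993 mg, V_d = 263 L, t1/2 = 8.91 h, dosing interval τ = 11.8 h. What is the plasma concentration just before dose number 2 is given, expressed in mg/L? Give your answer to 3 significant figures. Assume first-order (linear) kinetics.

1.51 mg/L

C₀ per dose = Dose / Vd = 993 / 263 = 3.776 mg/L
k = ln2 / t½ = 0.693147 / 8.91 = 0.07779 h⁻¹
Fraction remaining after one interval: r = e^(−kτ) = e^(−0.07779 × 11.8) = 0.3993
Before dose 2, 1 dose has been given (aged 1τ).
C_trough = C₀ × r = 3.776 × 0.3993 = 1.508 mg/L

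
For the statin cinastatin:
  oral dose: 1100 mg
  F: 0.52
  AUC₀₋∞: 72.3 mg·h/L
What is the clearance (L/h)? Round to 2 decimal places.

7.91 L/h

CL = F·Dose / AUC = 0.52 × 1100 / 72.3 = 7.911 L/h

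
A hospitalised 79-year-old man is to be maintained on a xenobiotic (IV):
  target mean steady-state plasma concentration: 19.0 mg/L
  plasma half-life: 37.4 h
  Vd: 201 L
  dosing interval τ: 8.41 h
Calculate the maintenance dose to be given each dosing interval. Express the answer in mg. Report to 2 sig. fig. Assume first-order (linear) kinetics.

600 mg

k = ln2 / t½ = 0.693147 / 37.4 = 0.01853 h⁻¹
CL = k × Vd = 0.01853 × 201 = 3.725 L/h
At steady state, Dose/τ = Css × CL.
Dose = Css × CL × τ = 19.0 × 3.725 × 8.41 = 595.2 mg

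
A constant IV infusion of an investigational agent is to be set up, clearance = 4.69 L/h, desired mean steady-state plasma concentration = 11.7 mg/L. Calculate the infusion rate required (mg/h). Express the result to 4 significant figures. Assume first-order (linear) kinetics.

At steady state, infusion rate R₀ = Css × CL = 11.7 × 4.690 = 54.87 mg/h

54.87 mg/h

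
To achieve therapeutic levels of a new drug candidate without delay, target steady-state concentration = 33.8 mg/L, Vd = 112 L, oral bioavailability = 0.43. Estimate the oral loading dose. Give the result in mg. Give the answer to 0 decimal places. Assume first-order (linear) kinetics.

LD = Css × Vd / F = 33.8 × 112 / 0.43 = 8804 mg

8804 mg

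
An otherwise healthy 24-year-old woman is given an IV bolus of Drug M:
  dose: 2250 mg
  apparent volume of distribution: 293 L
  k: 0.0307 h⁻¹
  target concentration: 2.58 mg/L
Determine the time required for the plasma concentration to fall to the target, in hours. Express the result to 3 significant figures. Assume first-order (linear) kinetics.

C₀ = Dose / Vd = 2250 / 293 = 7.679 mg/L
t = ln(C₀ / C) / k = ln(7.679 / 2.58) / 0.03070
  = ln(2.976) / 0.03070 = 1.091 / 0.03070 = 35.54 h

35.5 h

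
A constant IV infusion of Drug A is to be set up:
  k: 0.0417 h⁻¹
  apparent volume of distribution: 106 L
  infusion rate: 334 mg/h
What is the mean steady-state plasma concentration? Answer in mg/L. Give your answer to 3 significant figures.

75.6 mg/L

CL = k × Vd = 0.04170 × 106 = 4.420 L/h
At steady state Css = R₀ / CL = 334 / 4.420 = 75.57 mg/L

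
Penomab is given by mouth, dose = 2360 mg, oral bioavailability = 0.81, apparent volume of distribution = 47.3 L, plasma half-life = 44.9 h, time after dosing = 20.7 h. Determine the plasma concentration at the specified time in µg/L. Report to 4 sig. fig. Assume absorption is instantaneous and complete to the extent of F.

Amount reaching circulation = F × Dose = 0.81 × 2360 = 1912 mg
C₀ = F·Dose / Vd = 1912 / 47.3 = 40.42 mg/L
k = ln2 / t½ = 0.693147 / 44.9 = 0.01544 h⁻¹
C = C₀ · e^(−k·t) = 40.42 × e^(−0.01544 × 20.7)
  = 40.42 × 0.7264 = 29.36 mg/L
Convert: 29.36 mg/L × 1000 = 29360 µg/L

29360 µg/L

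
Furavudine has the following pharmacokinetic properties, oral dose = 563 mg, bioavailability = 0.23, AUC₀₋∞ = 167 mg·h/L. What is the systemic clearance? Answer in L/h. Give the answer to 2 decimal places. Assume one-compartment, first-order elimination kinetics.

0.78 L/h

CL = F·Dose / AUC = 0.23 × 563 / 167 = 0.7754 L/h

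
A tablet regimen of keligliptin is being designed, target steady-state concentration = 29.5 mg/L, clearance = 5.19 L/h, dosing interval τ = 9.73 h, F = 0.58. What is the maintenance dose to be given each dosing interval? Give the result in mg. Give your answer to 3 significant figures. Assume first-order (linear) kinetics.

At steady state, F × (Dose/τ) = Css × CL.
Dose = Css × CL × τ / F = 29.5 × 5.190 × 9.73 / 0.58 = 2568 mg

2570 mg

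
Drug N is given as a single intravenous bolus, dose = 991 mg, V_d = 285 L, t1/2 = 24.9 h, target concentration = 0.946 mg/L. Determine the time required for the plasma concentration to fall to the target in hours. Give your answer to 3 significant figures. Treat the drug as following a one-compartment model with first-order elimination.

C₀ = Dose / Vd = 991.0 / 285 = 3.477 mg/L
k = ln2 / t½ = 0.693147 / 24.9 = 0.02784 h⁻¹
t = ln(C₀ / C) / k = ln(3.477 / 0.946) / 0.02784
  = ln(3.675) / 0.02784 = 1.302 / 0.02784 = 46.77 h

46.8 h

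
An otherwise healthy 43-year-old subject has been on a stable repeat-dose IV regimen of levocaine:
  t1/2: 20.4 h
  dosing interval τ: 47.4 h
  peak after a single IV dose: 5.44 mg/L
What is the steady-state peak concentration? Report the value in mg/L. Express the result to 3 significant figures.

k = ln2 / t½ = 0.693147 / 20.4 = 0.03398 h⁻¹
e^(−kτ) = e^(−0.03398 × 47.4) = 0.1998
Accumulation ratio R = 1 / (1 − e^(−kτ)) = 1 / (1 − 0.1998) = 1.250
Steady-state peak = C₀ × R = 5.44 × 1.250 = 6.800 mg/L

6.80 mg/L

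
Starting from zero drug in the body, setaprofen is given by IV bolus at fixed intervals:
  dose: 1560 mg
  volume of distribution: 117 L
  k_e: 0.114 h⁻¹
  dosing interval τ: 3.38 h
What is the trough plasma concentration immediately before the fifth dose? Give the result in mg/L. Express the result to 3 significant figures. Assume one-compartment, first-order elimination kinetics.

C₀ per dose = Dose / Vd = 1560 / 117 = 13.33 mg/L
Fraction remaining after one interval: r = e^(−kτ) = e^(−0.1140 × 3.38) = 0.6802
Before dose 5, 4 doses have been given (aged 1τ, 2τ, 3τ, 4τ).
C_trough = C₀ × (r + r² + … + r^4) = C₀ × r(1−r^4)/(1−r)
        = 13.33 × 0.6802 × (1 − 0.2141) / (1 − 0.6802) = 22.28 mg/L

22.3 mg/L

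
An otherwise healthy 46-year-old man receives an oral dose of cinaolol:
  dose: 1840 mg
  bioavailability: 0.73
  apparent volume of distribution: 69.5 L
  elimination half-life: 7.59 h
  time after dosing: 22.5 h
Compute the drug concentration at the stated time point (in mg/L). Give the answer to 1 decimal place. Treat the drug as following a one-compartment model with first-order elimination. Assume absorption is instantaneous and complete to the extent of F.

2.5 mg/L

Amount reaching circulation = F × Dose = 0.73 × 1840 = 1343 mg
C₀ = F·Dose / Vd = 1343 / 69.5 = 19.32 mg/L
k = ln2 / t½ = 0.693147 / 7.59 = 0.09132 h⁻¹
C = C₀ · e^(−k·t) = 19.32 × e^(−0.09132 × 22.5)
  = 19.32 × 0.1281 = 2.475 mg/L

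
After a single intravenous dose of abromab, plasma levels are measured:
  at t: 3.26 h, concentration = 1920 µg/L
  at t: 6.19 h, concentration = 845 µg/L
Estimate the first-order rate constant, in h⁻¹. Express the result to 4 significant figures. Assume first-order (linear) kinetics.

0.2801 h⁻¹

k = ln(C₁/C₂) / (t₂ − t₁) = ln(1920/845) / (6.19 − 3.26)
  = 0.8207 / 2.930 = 0.2801 h⁻¹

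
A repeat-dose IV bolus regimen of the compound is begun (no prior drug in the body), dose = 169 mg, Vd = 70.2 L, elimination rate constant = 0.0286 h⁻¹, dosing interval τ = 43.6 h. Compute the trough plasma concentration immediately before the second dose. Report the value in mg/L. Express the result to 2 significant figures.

C₀ per dose = Dose / Vd = 169 / 70.2 = 2.407 mg/L
Fraction remaining after one interval: r = e^(−kτ) = e^(−0.02860 × 43.6) = 0.2874
Before dose 2, 1 dose has been given (aged 1τ).
C_trough = C₀ × r = 2.407 × 0.2874 = 0.6918 mg/L

0.69 mg/L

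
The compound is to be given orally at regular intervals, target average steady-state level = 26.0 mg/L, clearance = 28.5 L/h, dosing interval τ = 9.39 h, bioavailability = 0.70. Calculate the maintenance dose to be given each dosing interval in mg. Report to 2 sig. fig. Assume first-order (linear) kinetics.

9900 mg

At steady state, F × (Dose/τ) = Css × CL.
Dose = Css × CL × τ / F = 26.0 × 28.50 × 9.39 / 0.70 = 9940 mg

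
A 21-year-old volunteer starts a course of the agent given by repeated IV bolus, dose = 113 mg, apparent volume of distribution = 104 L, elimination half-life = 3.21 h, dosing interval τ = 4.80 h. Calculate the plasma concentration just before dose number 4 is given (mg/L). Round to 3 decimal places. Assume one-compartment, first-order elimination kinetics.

0.571 mg/L

C₀ per dose = Dose / Vd = 113 / 104 = 1.087 mg/L
k = ln2 / t½ = 0.693147 / 3.21 = 0.2159 h⁻¹
Fraction remaining after one interval: r = e^(−kτ) = e^(−0.2159 × 4.80) = 0.3548
Before dose 4, 3 doses have been given (aged 1τ, 2τ, 3τ).
C_trough = C₀ × (r + r² + … + r^3) = C₀ × r(1−r^3)/(1−r)
        = 1.087 × 0.3548 × (1 − 0.04466) / (1 − 0.3548) = 0.5711 mg/L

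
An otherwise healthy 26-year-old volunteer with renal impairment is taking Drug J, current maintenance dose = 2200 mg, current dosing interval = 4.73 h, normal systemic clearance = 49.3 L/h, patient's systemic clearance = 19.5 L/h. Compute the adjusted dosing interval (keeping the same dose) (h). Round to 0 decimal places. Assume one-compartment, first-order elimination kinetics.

12 h

To keep the same average steady-state level, dosing rate must scale with clearance.
CL ratio = 19.5 / 49.3 = 0.3955
New interval (same dose) = 4.73 / 0.3955 = 11.96 h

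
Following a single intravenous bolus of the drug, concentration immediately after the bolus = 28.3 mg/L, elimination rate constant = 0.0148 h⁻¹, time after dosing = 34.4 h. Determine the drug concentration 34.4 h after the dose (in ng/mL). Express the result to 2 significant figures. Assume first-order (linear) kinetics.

C = C₀ · e^(−k·t) = 28.30 × e^(−0.01480 × 34.4)
  = 28.30 × 0.6010 = 17.01 mg/L
Convert: 17.01 mg/L × 1000 = 17010 ng/mL

17000 ng/mL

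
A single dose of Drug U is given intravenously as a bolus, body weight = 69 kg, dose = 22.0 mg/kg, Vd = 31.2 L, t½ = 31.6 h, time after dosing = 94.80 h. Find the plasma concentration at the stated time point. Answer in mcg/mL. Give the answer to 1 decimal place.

Total dose = 22.0 × 69 = 1518 mg
C₀ = Dose / Vd = 1518 / 31.2 = 48.65 mg/L
k = ln2 / t½ = 0.693147 / 31.6 = 0.02194 h⁻¹
t / t½ = 94.80 / 31.6 = 3 half-lives
C = C₀ × (1/2)^3 = 48.65 × 0.1250 = 6.081 mg/L
(6.081 mg/L = 6.081 mcg/mL)

6.1 mcg/mL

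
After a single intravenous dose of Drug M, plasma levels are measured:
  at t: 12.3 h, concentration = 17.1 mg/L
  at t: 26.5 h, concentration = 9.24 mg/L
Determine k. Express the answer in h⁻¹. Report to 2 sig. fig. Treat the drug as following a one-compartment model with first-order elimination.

k = ln(C₁/C₂) / (t₂ − t₁) = ln(17.1/9.24) / (26.5 − 12.3)
  = 0.6155 / 14.20 = 0.04335 h⁻¹

0.043 h⁻¹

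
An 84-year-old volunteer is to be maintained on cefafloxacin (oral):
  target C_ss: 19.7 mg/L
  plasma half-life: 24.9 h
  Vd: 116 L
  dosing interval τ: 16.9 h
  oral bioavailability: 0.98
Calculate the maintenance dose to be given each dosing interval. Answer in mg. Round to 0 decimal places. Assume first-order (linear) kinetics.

1097 mg

k = ln2 / t½ = 0.693147 / 24.9 = 0.02784 h⁻¹
CL = k × Vd = 0.02784 × 116 = 3.229 L/h
At steady state, F × (Dose/τ) = Css × CL.
Dose = Css × CL × τ / F = 19.7 × 3.229 × 16.9 / 0.98 = 1097 mg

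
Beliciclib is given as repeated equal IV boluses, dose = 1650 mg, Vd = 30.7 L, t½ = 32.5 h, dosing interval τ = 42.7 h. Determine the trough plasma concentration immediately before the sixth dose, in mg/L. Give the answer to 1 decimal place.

35.8 mg/L

C₀ per dose = Dose / Vd = 1650 / 30.7 = 53.75 mg/L
k = ln2 / t½ = 0.693147 / 32.5 = 0.02133 h⁻¹
Fraction remaining after one interval: r = e^(−kτ) = e^(−0.02133 × 42.7) = 0.4022
Before dose 6, 5 doses have been given (aged 1τ, 2τ, 3τ, 4τ, 5τ).
C_trough = C₀ × (r + r² + … + r^5) = C₀ × r(1−r^5)/(1−r)
        = 53.75 × 0.4022 × (1 − 0.01052) / (1 − 0.4022) = 35.78 mg/L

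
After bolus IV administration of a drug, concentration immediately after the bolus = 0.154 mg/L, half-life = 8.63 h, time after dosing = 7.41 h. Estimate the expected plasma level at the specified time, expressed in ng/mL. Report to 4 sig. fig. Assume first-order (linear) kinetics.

84.93 ng/mL

k = ln2 / t½ = 0.693147 / 8.63 = 0.08032 h⁻¹
C = C₀ · e^(−k·t) = 0.1540 × e^(−0.08032 × 7.41)
  = 0.1540 × 0.5515 = 0.08493 mg/L
Convert: 0.08493 mg/L × 1000 = 84.93 ng/mL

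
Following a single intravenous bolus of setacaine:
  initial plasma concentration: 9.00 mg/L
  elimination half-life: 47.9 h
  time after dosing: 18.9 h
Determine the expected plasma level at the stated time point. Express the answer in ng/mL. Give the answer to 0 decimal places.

6846 ng/mL

k = ln2 / t½ = 0.693147 / 47.9 = 0.01447 h⁻¹
C = C₀ · e^(−k·t) = 9.000 × e^(−0.01447 × 18.9)
  = 9.000 × 0.7607 = 6.846 mg/L
Convert: 6.846 mg/L × 1000 = 6846 ng/mL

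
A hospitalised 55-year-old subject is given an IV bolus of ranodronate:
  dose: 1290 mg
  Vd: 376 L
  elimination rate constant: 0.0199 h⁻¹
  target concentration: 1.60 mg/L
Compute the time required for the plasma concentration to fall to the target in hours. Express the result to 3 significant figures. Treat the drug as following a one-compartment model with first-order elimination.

38.3 h

C₀ = Dose / Vd = 1290 / 376 = 3.431 mg/L
t = ln(C₀ / C) / k = ln(3.431 / 1.60) / 0.01990
  = ln(2.144) / 0.01990 = 0.7627 / 0.01990 = 38.33 h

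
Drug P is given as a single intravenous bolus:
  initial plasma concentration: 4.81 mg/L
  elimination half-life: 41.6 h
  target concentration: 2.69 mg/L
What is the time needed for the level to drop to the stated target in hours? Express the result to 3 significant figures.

34.9 h

k = ln2 / t½ = 0.693147 / 41.6 = 0.01666 h⁻¹
t = ln(C₀ / C) / k = ln(4.810 / 2.69) / 0.01666
  = ln(1.788) / 0.01666 = 0.5811 / 0.01666 = 34.88 h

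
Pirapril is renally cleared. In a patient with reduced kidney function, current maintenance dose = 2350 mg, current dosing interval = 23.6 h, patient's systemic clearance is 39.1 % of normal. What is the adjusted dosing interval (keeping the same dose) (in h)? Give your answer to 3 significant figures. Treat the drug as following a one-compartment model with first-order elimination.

60.4 h

To keep the same average steady-state level, dosing rate must scale with clearance.
CL ratio = 39.1 / 100 = 0.3910
New interval (same dose) = 23.6 / 0.3910 = 60.36 h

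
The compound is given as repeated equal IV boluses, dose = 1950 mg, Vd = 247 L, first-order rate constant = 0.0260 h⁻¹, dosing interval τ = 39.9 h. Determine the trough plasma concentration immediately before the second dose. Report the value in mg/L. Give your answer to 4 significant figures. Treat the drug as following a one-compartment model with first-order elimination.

C₀ per dose = Dose / Vd = 1950 / 247 = 7.895 mg/L
Fraction remaining after one interval: r = e^(−kτ) = e^(−0.02600 × 39.9) = 0.3544
Before dose 2, 1 dose has been given (aged 1τ).
C_trough = C₀ × r = 7.895 × 0.3544 = 2.798 mg/L

2.798 mg/L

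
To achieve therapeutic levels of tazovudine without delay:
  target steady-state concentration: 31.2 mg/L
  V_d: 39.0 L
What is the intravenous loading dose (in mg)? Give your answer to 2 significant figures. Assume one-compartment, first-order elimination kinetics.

1200 mg

LD = Css × Vd = 31.2 × 39.0 = 1217 mg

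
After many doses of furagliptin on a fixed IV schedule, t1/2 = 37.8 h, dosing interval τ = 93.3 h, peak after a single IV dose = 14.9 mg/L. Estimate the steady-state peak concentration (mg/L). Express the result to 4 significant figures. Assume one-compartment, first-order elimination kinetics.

k = ln2 / t½ = 0.693147 / 37.8 = 0.01834 h⁻¹
e^(−kτ) = e^(−0.01834 × 93.3) = 0.1807
Accumulation ratio R = 1 / (1 − e^(−kτ)) = 1 / (1 − 0.1807) = 1.221
Steady-state peak = C₀ × R = 14.9 × 1.221 = 18.19 mg/L

18.19 mg/L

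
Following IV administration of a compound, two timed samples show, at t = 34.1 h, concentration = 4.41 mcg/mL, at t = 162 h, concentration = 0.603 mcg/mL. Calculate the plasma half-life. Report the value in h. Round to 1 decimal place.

44.6 h

k = ln(C₁/C₂) / (t₂ − t₁) = ln(4.41/0.603) / (162 − 34.1)
  = 1.990 / 127.9 = 0.01556 h⁻¹
t½ = ln2 / k = 0.693147 / 0.01556 = 44.55 h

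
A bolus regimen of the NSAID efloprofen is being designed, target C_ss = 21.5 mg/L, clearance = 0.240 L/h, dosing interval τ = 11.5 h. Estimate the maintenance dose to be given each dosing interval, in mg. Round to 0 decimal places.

59 mg

At steady state, Dose/τ = Css × CL.
Dose = Css × CL × τ = 21.5 × 0.2400 × 11.5 = 59.34 mg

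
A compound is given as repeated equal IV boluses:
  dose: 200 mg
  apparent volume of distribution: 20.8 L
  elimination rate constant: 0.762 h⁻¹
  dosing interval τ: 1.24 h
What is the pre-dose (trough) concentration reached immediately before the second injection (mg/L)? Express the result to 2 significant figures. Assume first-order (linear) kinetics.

C₀ per dose = Dose / Vd = 200 / 20.8 = 9.615 mg/L
Fraction remaining after one interval: r = e^(−kτ) = e^(−0.7620 × 1.24) = 0.3887
Before dose 2, 1 dose has been given (aged 1τ).
C_trough = C₀ × r = 9.615 × 0.3887 = 3.737 mg/L

3.7 mg/L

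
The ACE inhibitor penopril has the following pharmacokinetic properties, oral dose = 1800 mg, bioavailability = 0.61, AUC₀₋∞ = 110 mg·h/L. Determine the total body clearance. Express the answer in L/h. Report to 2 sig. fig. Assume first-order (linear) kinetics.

10 L/h

CL = F·Dose / AUC = 0.61 × 1800 / 110 = 9.982 L/h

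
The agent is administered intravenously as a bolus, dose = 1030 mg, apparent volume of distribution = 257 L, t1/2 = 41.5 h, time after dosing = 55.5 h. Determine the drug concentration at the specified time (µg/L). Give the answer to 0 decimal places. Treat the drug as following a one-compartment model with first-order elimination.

1586 µg/L

C₀ = Dose / Vd = 1030 / 257 = 4.008 mg/L
k = ln2 / t½ = 0.693147 / 41.5 = 0.01670 h⁻¹
C = C₀ · e^(−k·t) = 4.008 × e^(−0.01670 × 55.5)
  = 4.008 × 0.3958 = 1.586 mg/L
Convert: 1.586 mg/L × 1000 = 1586 µg/L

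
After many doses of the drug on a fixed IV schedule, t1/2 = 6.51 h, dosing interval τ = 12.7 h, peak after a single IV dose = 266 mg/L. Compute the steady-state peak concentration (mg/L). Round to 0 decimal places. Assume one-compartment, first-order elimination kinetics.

359 mg/L

k = ln2 / t½ = 0.693147 / 6.51 = 0.1065 h⁻¹
e^(−kτ) = e^(−0.1065 × 12.7) = 0.2586
Accumulation ratio R = 1 / (1 − e^(−kτ)) = 1 / (1 − 0.2586) = 1.349
Steady-state peak = C₀ × R = 266 × 1.349 = 358.8 mg/L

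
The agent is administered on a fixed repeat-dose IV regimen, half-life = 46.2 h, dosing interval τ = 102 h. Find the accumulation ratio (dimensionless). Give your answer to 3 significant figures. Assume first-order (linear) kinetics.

1.28

k = ln2 / t½ = 0.693147 / 46.2 = 0.01500 h⁻¹
e^(−kτ) = e^(−0.01500 × 102) = 0.2165
Accumulation ratio R = 1 / (1 − e^(−kτ)) = 1 / (1 − 0.2165) = 1.276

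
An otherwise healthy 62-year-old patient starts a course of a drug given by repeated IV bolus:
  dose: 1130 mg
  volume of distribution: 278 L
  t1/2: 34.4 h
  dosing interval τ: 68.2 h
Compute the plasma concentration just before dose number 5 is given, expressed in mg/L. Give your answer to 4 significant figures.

1.371 mg/L

C₀ per dose = Dose / Vd = 1130 / 278 = 4.065 mg/L
k = ln2 / t½ = 0.693147 / 34.4 = 0.02015 h⁻¹
Fraction remaining after one interval: r = e^(−kτ) = e^(−0.02015 × 68.2) = 0.2530
Before dose 5, 4 doses have been given (aged 1τ, 2τ, 3τ, 4τ).
C_trough = C₀ × (r + r² + … + r^4) = C₀ × r(1−r^4)/(1−r)
        = 4.065 × 0.2530 × (1 − 0.004097) / (1 − 0.2530) = 1.371 mg/L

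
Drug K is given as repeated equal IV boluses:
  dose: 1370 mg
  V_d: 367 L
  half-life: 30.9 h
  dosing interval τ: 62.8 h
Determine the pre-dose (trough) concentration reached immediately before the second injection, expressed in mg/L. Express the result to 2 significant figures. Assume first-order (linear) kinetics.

0.91 mg/L

C₀ per dose = Dose / Vd = 1370 / 367 = 3.733 mg/L
k = ln2 / t½ = 0.693147 / 30.9 = 0.02243 h⁻¹
Fraction remaining after one interval: r = e^(−kτ) = e^(−0.02243 × 62.8) = 0.2445
Before dose 2, 1 dose has been given (aged 1τ).
C_trough = C₀ × r = 3.733 × 0.2445 = 0.9127 mg/L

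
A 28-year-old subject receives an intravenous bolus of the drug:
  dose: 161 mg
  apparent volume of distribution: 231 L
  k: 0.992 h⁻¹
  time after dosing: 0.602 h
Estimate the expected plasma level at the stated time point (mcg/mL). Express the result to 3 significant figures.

C₀ = Dose / Vd = 161.0 / 231 = 0.6970 mg/L
C = C₀ · e^(−k·t) = 0.6970 × e^(−0.9920 × 0.602)
  = 0.6970 × 0.5504 = 0.3836 mg/L
(0.3836 mg/L = 0.3836 mcg/mL)

0.384 mcg/mL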